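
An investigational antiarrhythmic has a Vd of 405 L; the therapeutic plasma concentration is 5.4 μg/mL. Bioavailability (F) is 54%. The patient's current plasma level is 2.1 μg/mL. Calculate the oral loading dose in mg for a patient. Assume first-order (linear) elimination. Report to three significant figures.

2480 mg

The loading dose fills Vd to the target concentration.
Concentration deficit ΔC = 5.4 − 2.1 = 3.300 mg/L
LD = Vd × ΔC / F = 405.0 × 3.300 / 0.54 = 2475 mg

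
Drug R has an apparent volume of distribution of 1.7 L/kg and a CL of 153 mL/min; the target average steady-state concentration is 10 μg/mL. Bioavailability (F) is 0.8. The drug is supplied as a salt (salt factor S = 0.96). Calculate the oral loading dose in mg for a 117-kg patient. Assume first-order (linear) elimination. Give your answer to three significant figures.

Total Vd = 1.7 × 117 = 198.9 L
LD = Vd × C / F / S = 198.9 × 10.00 / 0.8 / 0.96 = 2590 mg

2590 mg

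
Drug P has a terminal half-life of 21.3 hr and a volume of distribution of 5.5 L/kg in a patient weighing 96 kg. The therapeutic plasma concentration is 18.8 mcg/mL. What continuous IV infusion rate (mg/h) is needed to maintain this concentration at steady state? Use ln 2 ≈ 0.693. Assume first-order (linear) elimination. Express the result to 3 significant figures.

323 mg/h

Vd = 5.5 L/kg × 96 kg = 528.0 L
CL = ln 2 · Vd / t½ = 0.693 × 528.0 / 21.3 = 17.18 L/h
Infusion rate = CL × Css = 17.18 × 18.8 = 323.0 mg/h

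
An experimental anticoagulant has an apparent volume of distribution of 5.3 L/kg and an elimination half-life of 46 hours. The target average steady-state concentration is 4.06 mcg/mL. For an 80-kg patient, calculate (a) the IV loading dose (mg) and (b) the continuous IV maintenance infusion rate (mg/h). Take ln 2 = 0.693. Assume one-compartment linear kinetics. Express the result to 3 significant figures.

Total Vd = 5.3 × 80 = 424.0 L
LD = Vd × C = 424.0 × 4.06 = 1721 mg
CL = 0.693 × Vd / t½ = 0.693 × 424.0 / 46 = 6.388 L/h
Infusion rate = CL × Css = 6.388 × 4.06 = 25.94 mg/h

(a) 1720 mg; (b) 25.9 mg/h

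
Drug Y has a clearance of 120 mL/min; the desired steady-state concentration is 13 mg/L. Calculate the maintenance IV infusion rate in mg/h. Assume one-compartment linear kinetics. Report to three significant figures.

93.6 mg/h

CL = 120 mL/min = 120 × 0.06 = 7.200 L/h
At steady state, infusion rate equals elimination rate: rate in = CL × Css.
Rate = CL × Css = 7.200 × 13 = 93.60 mg/h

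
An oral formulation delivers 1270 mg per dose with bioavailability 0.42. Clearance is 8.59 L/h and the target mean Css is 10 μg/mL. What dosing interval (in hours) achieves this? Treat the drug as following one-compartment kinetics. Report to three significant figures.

6.21 h

F·D/τ = CL·Css → τ = F·D / (CL·Css).
τ = 0.42 × 1270 / (8.59 × 10) = 6.210 h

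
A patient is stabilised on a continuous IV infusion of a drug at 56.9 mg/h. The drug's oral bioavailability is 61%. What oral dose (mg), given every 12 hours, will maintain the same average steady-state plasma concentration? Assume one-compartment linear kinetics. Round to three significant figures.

1120 mg

To maintain the same Css, the systemic dosing rate must be unchanged: F·D/τ = infusion rate.
D = rate × τ / F = 56.9 × 12 / 0.61 = 1119 mg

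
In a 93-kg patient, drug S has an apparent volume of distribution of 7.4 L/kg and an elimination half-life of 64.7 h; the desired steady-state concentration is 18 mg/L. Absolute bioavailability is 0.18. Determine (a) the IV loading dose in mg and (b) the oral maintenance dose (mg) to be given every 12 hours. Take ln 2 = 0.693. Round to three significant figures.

(a) 12400 mg; (b) 8850 mg

Total Vd = 7.4 × 93 = 688.2 L
LD = Vd × C = 688.2 × 18 = 12390 mg
CL = 0.693 × Vd / t½ = 0.693 × 688.2 / 64.7 = 7.371 L/h
D = CL × Css × τ / F = 7.371 × 18 × 12 / 0.18 = 8845 mg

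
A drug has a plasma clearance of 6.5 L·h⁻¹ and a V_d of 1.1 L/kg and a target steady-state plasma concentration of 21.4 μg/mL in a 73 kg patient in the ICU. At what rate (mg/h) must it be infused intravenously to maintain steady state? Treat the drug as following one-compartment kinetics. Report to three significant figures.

R₀ = 6.500 × 21.4 = 139.1 mg/h

139 mg/h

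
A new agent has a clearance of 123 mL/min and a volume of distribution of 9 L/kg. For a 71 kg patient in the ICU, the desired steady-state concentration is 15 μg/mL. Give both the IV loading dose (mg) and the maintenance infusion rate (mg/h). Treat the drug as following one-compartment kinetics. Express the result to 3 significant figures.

Total Vd = 9 × 71 = 639.0 L
Loading: fill Vd to C_target → 639.0 L × 15 mg/L = 9585 mg
Convert clearance: 123 mL/min × 60 min/h ÷ 1000 mL/L = 7.380 L/h
Maintenance: replace elimination → rate = CL × Css = 7.380 × 15 = 110.7 mg/h

(a) 9590 mg; (b) 111 mg/h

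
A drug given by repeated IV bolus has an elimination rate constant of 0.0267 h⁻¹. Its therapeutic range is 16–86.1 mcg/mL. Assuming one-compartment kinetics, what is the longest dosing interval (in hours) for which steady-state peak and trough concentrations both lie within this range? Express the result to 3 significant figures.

Between IV bolus doses, concentration decays as C = C₀·e^(−kτ), so C_peak/C_trough = e^(kτ).
τ_max = ln(C_peak/C_trough) / k = ln(86.1/16) / 0.02670 = 1.683 / 0.02670 = 63.03 h

63.0 h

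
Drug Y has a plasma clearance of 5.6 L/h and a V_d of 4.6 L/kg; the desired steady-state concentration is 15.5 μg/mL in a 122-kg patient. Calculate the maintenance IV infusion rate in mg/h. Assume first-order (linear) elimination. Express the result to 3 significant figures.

Vd does not affect the maintenance rate; only clearance governs steady-state input.
Infusion rate = CL · Css = 5.600 L/h × 15.5 mg/L = 86.80 mg/h

86.8 mg/h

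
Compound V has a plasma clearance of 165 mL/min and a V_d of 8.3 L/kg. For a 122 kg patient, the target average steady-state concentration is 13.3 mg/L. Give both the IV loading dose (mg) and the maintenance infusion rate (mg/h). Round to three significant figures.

Total Vd = 8.3 × 122 = 1013 L
Loading dose = Vd × C = 1013 × 13.3 = 13470 mg
CL = 165 mL/min = 165 × 0.06 = 9.900 L/h
Maintenance: replace elimination → rate = CL × Css = 9.900 × 13.3 = 131.7 mg/h

(a) 13500 mg; (b) 132 mg/h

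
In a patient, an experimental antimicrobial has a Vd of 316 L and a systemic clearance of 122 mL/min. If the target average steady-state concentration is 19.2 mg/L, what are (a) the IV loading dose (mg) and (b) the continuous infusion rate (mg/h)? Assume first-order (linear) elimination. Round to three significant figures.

(a) 6070 mg; (b) 141 mg/h

Loading: fill Vd to C_target → 316.0 L × 19.2 mg/L = 6067 mg
CL = 122 mL/min = 122 × 0.06 = 7.320 L/h
Infusion rate = 7.320 L/h × 19.2 mg/L = 140.5 mg/h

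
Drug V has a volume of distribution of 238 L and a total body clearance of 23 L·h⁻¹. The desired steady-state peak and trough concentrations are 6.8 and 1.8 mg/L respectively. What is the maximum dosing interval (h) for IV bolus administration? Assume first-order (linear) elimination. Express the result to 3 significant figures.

k = CL / Vd = 23.00 / 238.0 = 0.09664 h⁻¹
Between IV bolus doses, concentration decays as C = C₀·e^(−kτ), so C_peak/C_trough = e^(kτ).
τ_max = ln(C_peak/C_trough) / k = ln(6.8/1.8) / 0.09664 = 1.329 / 0.09664 = 13.75 h

13.8 h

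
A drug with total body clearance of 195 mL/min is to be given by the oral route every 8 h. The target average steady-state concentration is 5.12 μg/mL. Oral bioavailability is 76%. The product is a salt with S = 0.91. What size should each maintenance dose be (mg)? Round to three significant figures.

CL = 195 mL/min × 60/1000 = 11.70 L/h
At steady state, dose per interval replaces the amount cleared in that interval: F·S·D/τ = CL·Css.
D = CL × Css × τ / F / S = 11.70 × 5.12 × 8 / 0.76 / 0.91 = 692.9 mg

693 mg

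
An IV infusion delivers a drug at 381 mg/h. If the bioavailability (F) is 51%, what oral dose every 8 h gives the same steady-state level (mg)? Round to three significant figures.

To maintain the same Css, the systemic dosing rate must be unchanged: F·D/τ = infusion rate.
D = rate × τ / F = 381 × 8 / 0.51 = 5976 mg

5980 mg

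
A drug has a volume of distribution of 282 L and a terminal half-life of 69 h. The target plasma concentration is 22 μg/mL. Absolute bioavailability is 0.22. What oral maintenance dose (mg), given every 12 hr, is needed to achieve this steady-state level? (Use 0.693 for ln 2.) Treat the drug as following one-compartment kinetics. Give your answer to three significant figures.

CL = ln 2 · Vd / t½ = 0.693 × 282.0 / 69 = 2.832 L/h
D = CL × Css × τ / F = 2.832 × 22 × 12 / 0.22 = 3398 mg

3400 mg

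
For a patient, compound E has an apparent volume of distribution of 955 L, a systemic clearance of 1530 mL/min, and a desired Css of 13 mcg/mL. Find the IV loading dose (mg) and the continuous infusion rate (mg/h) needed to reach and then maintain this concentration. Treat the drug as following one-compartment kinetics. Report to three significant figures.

Loading: fill Vd to C_target → 955.0 L × 13 mg/L = 12420 mg
Convert clearance: 1530 mL/min × 60 min/h ÷ 1000 mL/L = 91.80 L/h
Maintenance: replace elimination → rate = CL × Css = 91.80 × 13 = 1193 mg/h

(a) 12400 mg; (b) 1190 mg/h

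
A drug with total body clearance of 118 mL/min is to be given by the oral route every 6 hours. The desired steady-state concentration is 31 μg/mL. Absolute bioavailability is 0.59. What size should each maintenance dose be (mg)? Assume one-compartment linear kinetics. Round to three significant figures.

CL = 118 mL/min = 118 × 0.06 = 7.080 L/h
D = CL × Css × τ / F = 7.080 × 31 × 6 / 0.59 = 2232 mg

2230 mg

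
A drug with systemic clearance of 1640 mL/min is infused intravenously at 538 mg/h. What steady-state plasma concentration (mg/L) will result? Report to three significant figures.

CL = 1640 mL/min × 60/1000 = 98.40 L/h
Css = rate / CL = 538 / 98.40 = 5.467 mg/L

5.47 mg/L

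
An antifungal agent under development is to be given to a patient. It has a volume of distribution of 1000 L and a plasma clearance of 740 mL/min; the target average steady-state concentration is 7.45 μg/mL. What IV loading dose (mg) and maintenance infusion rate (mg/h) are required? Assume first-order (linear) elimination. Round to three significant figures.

(a) 7450 mg; (b) 331 mg/h

Loading dose = Vd × C = 1000 × 7.45 = 7450 mg
CL = 740 mL/min × 60/1000 = 44.40 L/h
Maintenance: replace elimination → rate = CL × Css = 44.40 × 7.45 = 330.8 mg/h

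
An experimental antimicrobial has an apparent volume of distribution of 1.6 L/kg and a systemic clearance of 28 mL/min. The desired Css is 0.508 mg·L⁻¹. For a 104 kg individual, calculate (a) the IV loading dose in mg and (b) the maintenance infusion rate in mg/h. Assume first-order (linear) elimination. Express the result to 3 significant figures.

(a) 84.5 mg; (b) 0.853 mg/h

Vd(total) = 104 kg × 1.6 L/kg = 166.4 L
Loading: fill Vd to C_target → 166.4 L × 0.508 mg/L = 84.53 mg
Convert clearance: 28 mL/min × 60 min/h ÷ 1000 mL/L = 1.680 L/h
Maintenance: replace elimination → rate = CL × Css = 1.680 × 0.508 = 0.8534 mg/h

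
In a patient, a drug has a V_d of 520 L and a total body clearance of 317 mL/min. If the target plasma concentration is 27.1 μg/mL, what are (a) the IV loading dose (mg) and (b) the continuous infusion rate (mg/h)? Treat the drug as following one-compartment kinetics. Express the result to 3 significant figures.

LD = Vd · C_target = 520.0 × 27.1 = 14090 mg
CL = 317 mL/min = 317 × 0.06 = 19.02 L/h
Infusion rate = 19.02 L/h × 27.1 mg/L = 515.4 mg/h

(a) 14100 mg; (b) 515 mg/h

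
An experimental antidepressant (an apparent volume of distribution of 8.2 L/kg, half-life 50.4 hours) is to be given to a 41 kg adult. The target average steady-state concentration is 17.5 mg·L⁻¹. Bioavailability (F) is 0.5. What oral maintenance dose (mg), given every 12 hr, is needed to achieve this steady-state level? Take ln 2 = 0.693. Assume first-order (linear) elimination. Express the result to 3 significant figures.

1940 mg

Total Vd = 8.2 × 41 = 336.2 L
CL = ln 2 · Vd / t½ = 0.693 × 336.2 / 50.4 = 4.623 L/h
D = CL × Css × τ / F = 4.623 × 17.5 × 12 / 0.5 = 1942 mg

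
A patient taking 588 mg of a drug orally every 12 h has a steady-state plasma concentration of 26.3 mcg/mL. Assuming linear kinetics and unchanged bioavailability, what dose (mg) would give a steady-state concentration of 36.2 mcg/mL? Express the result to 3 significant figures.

For first-order elimination, Css ∝ F·D/(CL·τ); F and CL are unchanged, so Css ∝ D/τ.
D₂ = D₁ × (Css,target / Css,current) = 588 × 36.2/26.3 = 809.3 mg

809 mg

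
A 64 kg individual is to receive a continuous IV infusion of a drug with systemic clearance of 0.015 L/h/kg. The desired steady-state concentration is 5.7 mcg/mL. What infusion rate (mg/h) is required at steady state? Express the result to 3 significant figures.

CL = 0.015 L/h/kg × 64 kg = 0.9600 L/h
R₀ = 0.9600 × 5.7 = 5.472 mg/h

5.47 mg/h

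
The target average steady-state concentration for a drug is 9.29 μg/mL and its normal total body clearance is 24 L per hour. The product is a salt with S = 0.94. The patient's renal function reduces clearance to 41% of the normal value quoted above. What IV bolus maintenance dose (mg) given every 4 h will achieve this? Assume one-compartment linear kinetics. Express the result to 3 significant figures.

Patient clearance = 0.41 × 24.00 = 9.840 L/h
D = CL × Css × τ / S = 9.840 × 9.29 × 4 / 0.94 = 389.0 mg

389 mg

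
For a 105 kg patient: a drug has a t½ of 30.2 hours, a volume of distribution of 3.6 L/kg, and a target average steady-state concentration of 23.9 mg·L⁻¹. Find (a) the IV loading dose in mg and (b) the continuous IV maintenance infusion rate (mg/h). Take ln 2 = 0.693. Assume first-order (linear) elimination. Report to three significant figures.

Vd = 3.6 L/kg × 105 kg = 378.0 L
LD = Vd × C = 378.0 × 23.9 = 9034 mg
CL = 0.693 × Vd / t½ = 0.693 × 378.0 / 30.2 = 8.674 L/h
Infusion rate = CL × Css = 8.674 × 23.9 = 207.3 mg/h

(a) 9030 mg; (b) 207 mg/h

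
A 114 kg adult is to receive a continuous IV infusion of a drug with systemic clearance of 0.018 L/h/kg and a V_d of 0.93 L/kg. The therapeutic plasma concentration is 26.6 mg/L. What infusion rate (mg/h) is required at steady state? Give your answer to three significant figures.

CL = 0.018 L/h/kg × 114 kg = 2.052 L/h
Vd does not affect the maintenance rate; only clearance governs steady-state input.
Infusion rate = CL · Css = 2.052 L/h × 26.6 mg/L = 54.58 mg/h

54.6 mg/h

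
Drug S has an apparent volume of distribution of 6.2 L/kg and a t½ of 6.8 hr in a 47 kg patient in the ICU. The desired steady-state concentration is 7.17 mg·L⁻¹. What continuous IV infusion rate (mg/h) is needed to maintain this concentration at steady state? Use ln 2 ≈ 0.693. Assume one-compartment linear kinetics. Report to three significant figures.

Vd(total) = 47 kg × 6.2 L/kg = 291.4 L
CL = ln 2 · Vd / t½ = 0.693 × 291.4 / 6.8 = 29.70 L/h
Infusion rate = CL × Css = 29.70 × 7.17 = 212.9 mg/h

213 mg/h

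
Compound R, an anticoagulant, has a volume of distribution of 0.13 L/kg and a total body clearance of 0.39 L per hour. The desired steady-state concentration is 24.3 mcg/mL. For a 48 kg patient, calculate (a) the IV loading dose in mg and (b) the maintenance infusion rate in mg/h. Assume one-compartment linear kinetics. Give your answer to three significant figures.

(a) 152 mg; (b) 9.48 mg/h

Vd(total) = 48 kg × 0.13 L/kg = 6.240 L
Loading dose = Vd × C = 6.240 × 24.3 = 151.6 mg
Maintenance infusion rate = CL × Css = 0.3900 × 24.3 = 9.477 mg/h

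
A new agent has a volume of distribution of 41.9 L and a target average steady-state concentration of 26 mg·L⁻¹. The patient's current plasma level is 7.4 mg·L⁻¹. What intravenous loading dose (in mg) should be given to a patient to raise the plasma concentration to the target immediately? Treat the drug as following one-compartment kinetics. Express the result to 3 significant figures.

779 mg

Concentration deficit ΔC = 26 − 7.4 = 18.60 mg/L
LD = Vd × ΔC = 41.90 × 18.60 = 779.3 mg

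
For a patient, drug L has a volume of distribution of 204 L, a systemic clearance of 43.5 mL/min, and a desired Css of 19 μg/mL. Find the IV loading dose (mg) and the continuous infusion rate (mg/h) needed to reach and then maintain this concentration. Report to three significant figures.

(a) 3880 mg; (b) 49.6 mg/h

LD = Vd · C_target = 204.0 × 19 = 3876 mg
CL = 43.5 mL/min × 60/1000 = 2.610 L/h
Maintenance infusion rate = CL × Css = 2.610 × 19 = 49.59 mg/h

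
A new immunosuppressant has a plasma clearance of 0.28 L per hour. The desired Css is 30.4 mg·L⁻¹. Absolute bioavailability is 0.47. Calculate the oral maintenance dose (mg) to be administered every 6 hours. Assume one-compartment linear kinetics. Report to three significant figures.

D = CL × Css × τ / F = 0.2800 × 30.4 × 6 / 0.47 = 108.7 mg

109 mg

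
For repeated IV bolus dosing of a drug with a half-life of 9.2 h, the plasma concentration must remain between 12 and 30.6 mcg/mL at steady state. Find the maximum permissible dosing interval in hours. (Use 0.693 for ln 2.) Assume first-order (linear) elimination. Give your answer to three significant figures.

k = 0.693 / t½ = 0.693 / 9.2 = 0.07533 h⁻¹
Between IV bolus doses, concentration decays as C = C₀·e^(−kτ), so C_peak/C_trough = e^(kτ).
τ_max = ln(C_peak/C_trough) / k = ln(30.6/12) / 0.07533 = 0.9361 / 0.07533 = 12.43 h

12.4 h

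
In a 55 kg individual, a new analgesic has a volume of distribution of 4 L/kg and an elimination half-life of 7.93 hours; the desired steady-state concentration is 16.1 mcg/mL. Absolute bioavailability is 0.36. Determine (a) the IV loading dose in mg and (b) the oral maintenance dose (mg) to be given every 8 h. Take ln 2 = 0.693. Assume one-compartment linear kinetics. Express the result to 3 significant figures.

(a) 3540 mg; (b) 6880 mg

Total Vd = 4 × 55 = 220.0 L
LD = Vd × C = 220.0 × 16.1 = 3542 mg
CL = 0.693 × Vd / t½ = 0.693 × 220.0 / 7.93 = 19.23 L/h
D = CL × Css × τ / F = 19.23 × 16.1 × 8 / 0.36 = 6880 mg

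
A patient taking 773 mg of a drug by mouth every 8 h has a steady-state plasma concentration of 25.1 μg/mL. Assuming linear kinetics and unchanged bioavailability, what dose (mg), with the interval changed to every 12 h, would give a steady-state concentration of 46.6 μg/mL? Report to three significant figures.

2150 mg

With linear kinetics, Css is proportional to dose rate (D/τ) at fixed clearance.
D₂ = D₁ × (Css,target / Css,current) × (τ₂/τ₁) = 773 × (46.6/25.1) × (12/8) = 2153 mg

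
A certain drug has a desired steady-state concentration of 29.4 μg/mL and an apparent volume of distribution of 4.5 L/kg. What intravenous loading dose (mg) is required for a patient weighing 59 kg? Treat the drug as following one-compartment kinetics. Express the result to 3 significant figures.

Vd = 4.5 L/kg × 59 kg = 265.5 L
The loading dose fills Vd to the target concentration.
LD = Vd × C = 265.5 × 29.40 = 7806 mg

7810 mg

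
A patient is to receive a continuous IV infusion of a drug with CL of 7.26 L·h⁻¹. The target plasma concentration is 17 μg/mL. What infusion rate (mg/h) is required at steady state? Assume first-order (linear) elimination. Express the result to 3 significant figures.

123 mg/h

At steady state, infusion rate equals elimination rate: rate in = CL × Css.
Infusion rate = CL · Css = 7.260 L/h × 17 mg/L = 123.4 mg/h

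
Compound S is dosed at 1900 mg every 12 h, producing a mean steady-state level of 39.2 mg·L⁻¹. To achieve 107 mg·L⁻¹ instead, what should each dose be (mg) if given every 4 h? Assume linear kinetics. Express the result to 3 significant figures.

1730 mg

For first-order elimination, Css ∝ F·D/(CL·τ); F and CL are unchanged, so Css ∝ D/τ.
D₂ = D₁ × (Css,target / Css,current) × (τ₂/τ₁) = 1900 × (107/39.2) × (4/12) = 1729 mg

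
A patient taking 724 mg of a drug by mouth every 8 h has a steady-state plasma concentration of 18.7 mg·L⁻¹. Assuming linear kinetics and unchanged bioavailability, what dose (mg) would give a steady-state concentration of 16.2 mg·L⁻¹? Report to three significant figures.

627 mg

For first-order elimination, Css ∝ F·D/(CL·τ); F and CL are unchanged, so Css ∝ D/τ.
D₂ = D₁ × (Css,target / Css,current) = 724 × 16.2/18.7 = 627.2 mg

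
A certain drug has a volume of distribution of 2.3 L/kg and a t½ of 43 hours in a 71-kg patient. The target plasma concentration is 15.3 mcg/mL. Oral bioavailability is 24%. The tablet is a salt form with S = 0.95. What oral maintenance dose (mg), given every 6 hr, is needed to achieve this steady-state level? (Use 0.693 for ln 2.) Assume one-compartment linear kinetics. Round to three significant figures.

1060 mg

Vd(total) = 71 kg × 2.3 L/kg = 163.3 L
CL = 0.693 × Vd / t½ = 0.693 × 163.3 / 43 = 2.632 L/h
D = CL × Css × τ / F / S = 2.632 × 15.3 × 6 / 0.24 / 0.95 = 1060 mg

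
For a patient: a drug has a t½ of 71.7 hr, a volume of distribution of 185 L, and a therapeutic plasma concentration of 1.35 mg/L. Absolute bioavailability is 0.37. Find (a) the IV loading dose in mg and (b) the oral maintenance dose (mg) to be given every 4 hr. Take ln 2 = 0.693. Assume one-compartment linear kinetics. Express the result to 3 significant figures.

LD = Vd × C = 185.0 × 1.35 = 249.8 mg
CL = 0.693 × Vd / t½ = 0.693 × 185.0 / 71.7 = 1.788 L/h
D = CL × Css × τ / F = 1.788 × 1.35 × 4 / 0.37 = 26.10 mg

(a) 250 mg; (b) 26.1 mg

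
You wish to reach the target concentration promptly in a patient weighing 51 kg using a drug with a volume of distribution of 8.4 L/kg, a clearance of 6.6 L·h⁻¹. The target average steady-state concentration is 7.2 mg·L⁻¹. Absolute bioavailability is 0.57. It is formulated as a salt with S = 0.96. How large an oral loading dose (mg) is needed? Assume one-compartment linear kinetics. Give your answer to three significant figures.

Vd(total) = 51 kg × 8.4 L/kg = 428.4 L
LD = Vd × C / F / S = 428.4 × 7.200 / 0.57 / 0.96 = 5637 mg

5640 mg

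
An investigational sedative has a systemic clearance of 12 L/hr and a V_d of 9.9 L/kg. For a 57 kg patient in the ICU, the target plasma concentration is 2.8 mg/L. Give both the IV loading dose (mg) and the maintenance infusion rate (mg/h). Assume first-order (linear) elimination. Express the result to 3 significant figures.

Vd = 9.9 L/kg × 57 kg = 564.3 L
LD = Vd · C_target = 564.3 × 2.8 = 1580 mg
Maintenance infusion rate = CL × Css = 12.00 × 2.8 = 33.60 mg/h

(a) 1580 mg; (b) 33.6 mg/h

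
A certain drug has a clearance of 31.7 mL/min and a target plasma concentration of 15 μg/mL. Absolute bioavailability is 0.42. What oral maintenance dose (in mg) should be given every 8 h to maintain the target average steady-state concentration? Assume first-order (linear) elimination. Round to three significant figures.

543 mg

Convert clearance: 31.7 mL/min × 60 min/h ÷ 1000 mL/L = 1.902 L/h
D = CL × Css × τ / F = 1.902 × 15 × 8 / 0.42 = 543.4 mg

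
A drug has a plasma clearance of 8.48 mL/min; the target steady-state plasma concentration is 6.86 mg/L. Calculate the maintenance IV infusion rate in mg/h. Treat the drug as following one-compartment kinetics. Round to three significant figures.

3.49 mg/h

Convert clearance: 8.48 mL/min × 60 min/h ÷ 1000 mL/L = 0.5088 L/h
Infusion rate = CL · Css = 0.5088 L/h × 6.86 mg/L = 3.490 mg/h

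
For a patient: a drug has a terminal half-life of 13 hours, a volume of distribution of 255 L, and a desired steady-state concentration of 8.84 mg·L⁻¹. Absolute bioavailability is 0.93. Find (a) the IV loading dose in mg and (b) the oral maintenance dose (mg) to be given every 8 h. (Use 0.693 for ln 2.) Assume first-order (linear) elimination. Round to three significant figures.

LD = Vd × C = 255.0 × 8.84 = 2254 mg
CL = 0.693 × Vd / t½ = 0.693 × 255.0 / 13 = 13.59 L/h
D = CL × Css × τ / F = 13.59 × 8.84 × 8 / 0.93 = 1033 mg

(a) 2250 mg; (b) 1030 mg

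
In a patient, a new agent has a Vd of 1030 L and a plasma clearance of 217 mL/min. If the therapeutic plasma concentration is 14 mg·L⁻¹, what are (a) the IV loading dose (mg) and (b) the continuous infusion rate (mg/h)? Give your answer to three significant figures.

(a) 14400 mg; (b) 182 mg/h

LD = Vd · C_target = 1030 × 14 = 14420 mg
CL = 217 mL/min × 60/1000 = 13.02 L/h
Maintenance: replace elimination → rate = CL × Css = 13.02 × 14 = 182.3 mg/h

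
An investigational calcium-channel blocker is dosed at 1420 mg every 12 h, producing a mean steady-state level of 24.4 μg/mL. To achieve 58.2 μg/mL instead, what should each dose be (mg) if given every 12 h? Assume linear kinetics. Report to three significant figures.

3390 mg

For first-order elimination, Css ∝ F·D/(CL·τ); F and CL are unchanged, so Css ∝ D/τ.
D₂ = D₁ × (Css,target / Css,current) = 1420 × 58.2/24.4 = 3387 mg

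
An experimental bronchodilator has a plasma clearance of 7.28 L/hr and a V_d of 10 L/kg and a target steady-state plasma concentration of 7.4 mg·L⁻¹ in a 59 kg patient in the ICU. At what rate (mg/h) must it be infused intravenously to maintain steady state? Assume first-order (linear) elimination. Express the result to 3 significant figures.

53.9 mg/h

Rate = CL × Css = 7.280 × 7.4 = 53.87 mg/h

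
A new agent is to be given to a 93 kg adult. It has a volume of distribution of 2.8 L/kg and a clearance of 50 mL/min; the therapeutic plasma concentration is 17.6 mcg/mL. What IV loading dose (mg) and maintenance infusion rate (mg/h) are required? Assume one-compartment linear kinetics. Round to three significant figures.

(a) 4580 mg; (b) 52.8 mg/h

Vd = 2.8 L/kg × 93 kg = 260.4 L
Loading dose = Vd × C = 260.4 × 17.6 = 4583 mg
Convert clearance: 50 mL/min × 60 min/h ÷ 1000 mL/L = 3.000 L/h
Maintenance: replace elimination → rate = CL × Css = 3.000 × 17.6 = 52.80 mg/h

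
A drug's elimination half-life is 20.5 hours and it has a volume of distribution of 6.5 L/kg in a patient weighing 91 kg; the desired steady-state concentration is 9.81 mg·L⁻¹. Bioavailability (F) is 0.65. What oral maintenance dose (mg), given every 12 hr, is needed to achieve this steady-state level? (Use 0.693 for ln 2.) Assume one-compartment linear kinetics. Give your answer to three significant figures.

3620 mg

Total Vd = 6.5 × 91 = 591.5 L
k = 0.693/20.5 = 0.03380 h⁻¹, so CL = k·Vd = 0.03380 × 591.5 = 19.99 L/h
D = CL × Css × τ / F = 19.99 × 9.81 × 12 / 0.65 = 3620 mg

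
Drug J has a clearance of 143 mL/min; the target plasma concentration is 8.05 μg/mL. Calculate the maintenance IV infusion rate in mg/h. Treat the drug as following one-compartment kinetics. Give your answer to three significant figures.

69.1 mg/h

CL = 143 mL/min = 143 × 0.06 = 8.580 L/h
Rate = CL × Css = 8.580 × 8.05 = 69.07 mg/h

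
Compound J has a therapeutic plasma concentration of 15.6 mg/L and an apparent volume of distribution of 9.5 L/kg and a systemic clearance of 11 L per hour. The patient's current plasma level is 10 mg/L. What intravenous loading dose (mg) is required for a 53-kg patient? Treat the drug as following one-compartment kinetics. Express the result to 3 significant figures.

Vd = 9.5 L/kg × 53 kg = 503.5 L
Concentration deficit ΔC = 15.6 − 10 = 5.600 mg/L
LD = Vd × ΔC = 503.5 × 5.600 = 2820 mg

2820 mg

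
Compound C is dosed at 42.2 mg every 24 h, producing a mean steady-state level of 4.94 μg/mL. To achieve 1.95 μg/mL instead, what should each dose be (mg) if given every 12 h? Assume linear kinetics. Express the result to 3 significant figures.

For first-order elimination, Css ∝ F·D/(CL·τ); F and CL are unchanged, so Css ∝ D/τ.
D₂ = D₁ × (Css,target / Css,current) × (τ₂/τ₁) = 42.2 × (1.95/4.94) × (12/24) = 8.329 mg

8.33 mg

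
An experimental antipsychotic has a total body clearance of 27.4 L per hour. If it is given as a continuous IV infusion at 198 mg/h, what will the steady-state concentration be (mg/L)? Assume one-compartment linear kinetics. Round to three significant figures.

7.23 mg/L

Css = rate / CL = 198 / 27.40 = 7.226 mg/L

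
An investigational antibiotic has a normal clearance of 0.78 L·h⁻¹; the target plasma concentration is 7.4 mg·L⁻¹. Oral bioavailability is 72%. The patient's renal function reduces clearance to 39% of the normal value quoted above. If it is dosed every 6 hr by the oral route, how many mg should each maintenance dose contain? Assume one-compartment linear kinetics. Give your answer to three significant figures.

18.8 mg

Patient clearance = 0.39 × 0.7800 = 0.3042 L/h
D = CL × Css × τ / F = 0.3042 × 7.4 × 6 / 0.72 = 18.76 mg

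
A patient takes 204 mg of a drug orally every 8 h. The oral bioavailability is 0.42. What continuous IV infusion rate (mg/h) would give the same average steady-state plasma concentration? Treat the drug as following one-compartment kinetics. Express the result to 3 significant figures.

Equivalent systemic input: infusion rate = F·D/τ.
Rate = 0.42 × 204 / 8 = 10.71 mg/h

10.7 mg/h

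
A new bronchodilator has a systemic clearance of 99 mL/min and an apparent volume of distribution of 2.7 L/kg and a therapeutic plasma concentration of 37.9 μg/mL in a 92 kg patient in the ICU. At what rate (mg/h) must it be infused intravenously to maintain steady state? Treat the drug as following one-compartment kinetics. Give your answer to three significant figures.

CL = 99 mL/min = 99 × 0.06 = 5.940 L/h
Maintenance depends on clearance, not Vd — rate in must match rate out.
Rate = CL × Css = 5.940 × 37.9 = 225.1 mg/h

225 mg/h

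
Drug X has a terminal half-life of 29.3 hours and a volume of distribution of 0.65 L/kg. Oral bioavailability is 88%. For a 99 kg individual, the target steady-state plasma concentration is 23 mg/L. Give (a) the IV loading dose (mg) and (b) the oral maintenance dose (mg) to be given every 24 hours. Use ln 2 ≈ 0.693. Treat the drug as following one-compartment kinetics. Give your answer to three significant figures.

Vd(total) = 99 kg × 0.65 L/kg = 64.35 L
LD = Vd × C = 64.35 × 23 = 1480 mg
CL = 0.693 × Vd / t½ = 0.693 × 64.35 / 29.3 = 1.522 L/h
D = CL × Css × τ / F = 1.522 × 23 × 24 / 0.88 = 954.7 mg

(a) 1480 mg; (b) 955 mg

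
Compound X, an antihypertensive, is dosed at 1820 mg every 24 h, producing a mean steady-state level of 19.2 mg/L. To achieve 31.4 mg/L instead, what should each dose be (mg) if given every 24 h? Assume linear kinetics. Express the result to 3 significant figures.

2980 mg

With linear kinetics, Css is proportional to dose rate (D/τ) at fixed clearance.
D₂ = D₁ × (Css,target / Css,current) = 1820 × 31.4/19.2 = 2976 mg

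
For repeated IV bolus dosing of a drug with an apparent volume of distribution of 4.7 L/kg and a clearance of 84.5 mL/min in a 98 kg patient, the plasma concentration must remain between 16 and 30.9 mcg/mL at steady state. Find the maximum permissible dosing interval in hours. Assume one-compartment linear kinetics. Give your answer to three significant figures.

59.8 h

Total Vd = 4.7 × 98 = 460.6 L
CL = 84.5 mL/min × 60/1000 = 5.070 L/h
k = CL / Vd = 5.070 / 460.6 = 0.01101 h⁻¹
Between IV bolus doses, concentration decays as C = C₀·e^(−kτ), so C_peak/C_trough = e^(kτ).
τ_max = ln(C_peak/C_trough) / k = ln(30.9/16) / 0.01101 = 0.6582 / 0.01101 = 59.78 h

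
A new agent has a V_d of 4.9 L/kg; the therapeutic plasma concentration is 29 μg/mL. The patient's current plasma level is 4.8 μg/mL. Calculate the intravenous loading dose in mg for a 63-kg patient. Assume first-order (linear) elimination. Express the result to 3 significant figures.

7470 mg

Vd(total) = 63 kg × 4.9 L/kg = 308.7 L
Concentration deficit ΔC = 29 − 4.8 = 24.20 mg/L
LD = Vd × ΔC = 308.7 × 24.20 = 7471 mg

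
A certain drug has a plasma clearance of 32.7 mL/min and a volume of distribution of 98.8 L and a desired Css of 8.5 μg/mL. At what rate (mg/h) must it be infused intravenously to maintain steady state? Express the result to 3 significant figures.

16.7 mg/h

CL = 32.7 mL/min = 32.7 × 0.06 = 1.962 L/h
Vd does not affect the maintenance rate; only clearance governs steady-state input.
R₀ = 1.962 × 8.5 = 16.68 mg/h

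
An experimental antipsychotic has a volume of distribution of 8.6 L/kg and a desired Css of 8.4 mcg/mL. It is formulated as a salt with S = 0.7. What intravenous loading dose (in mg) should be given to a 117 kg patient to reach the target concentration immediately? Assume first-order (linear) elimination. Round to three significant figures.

Vd = 8.6 L/kg × 117 kg = 1006 L
LD = Vd × C / S = 1006 × 8.400 / 0.7 = 12070 mg

12100 mg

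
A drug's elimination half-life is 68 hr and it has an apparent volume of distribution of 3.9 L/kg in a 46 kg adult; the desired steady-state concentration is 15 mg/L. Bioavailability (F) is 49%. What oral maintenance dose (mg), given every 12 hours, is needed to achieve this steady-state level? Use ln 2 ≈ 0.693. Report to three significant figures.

Vd = 3.9 L/kg × 46 kg = 179.4 L
CL = 0.693 × Vd / t½ = 0.693 × 179.4 / 68 = 1.828 L/h
D = CL × Css × τ / F = 1.828 × 15 × 12 / 0.49 = 671.5 mg

672 mg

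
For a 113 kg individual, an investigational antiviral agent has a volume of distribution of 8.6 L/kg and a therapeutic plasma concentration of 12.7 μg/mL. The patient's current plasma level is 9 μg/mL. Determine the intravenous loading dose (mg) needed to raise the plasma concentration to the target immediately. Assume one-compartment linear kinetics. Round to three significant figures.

Vd = 8.6 L/kg × 113 kg = 971.8 L
The loading dose fills Vd to the target concentration.
Concentration deficit ΔC = 12.7 − 9 = 3.700 mg/L
LD = Vd × ΔC = 971.8 × 3.700 = 3596 mg

3600 mg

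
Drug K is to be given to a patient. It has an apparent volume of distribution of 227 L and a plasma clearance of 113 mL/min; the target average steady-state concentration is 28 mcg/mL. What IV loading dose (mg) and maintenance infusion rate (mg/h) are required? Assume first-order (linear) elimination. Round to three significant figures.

(a) 6360 mg; (b) 190 mg/h

Loading: fill Vd to C_target → 227.0 L × 28 mg/L = 6356 mg
Convert clearance: 113 mL/min × 60 min/h ÷ 1000 mL/L = 6.780 L/h
Maintenance: replace elimination → rate = CL × Css = 6.780 × 28 = 189.8 mg/h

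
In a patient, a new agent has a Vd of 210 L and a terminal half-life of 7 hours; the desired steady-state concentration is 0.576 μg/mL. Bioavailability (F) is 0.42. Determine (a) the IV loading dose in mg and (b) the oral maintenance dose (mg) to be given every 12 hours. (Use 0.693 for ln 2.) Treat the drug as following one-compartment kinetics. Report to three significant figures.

(a) 121 mg; (b) 342 mg

LD = Vd × C = 210.0 × 0.576 = 121.0 mg
CL = 0.693 × Vd / t½ = 0.693 × 210.0 / 7 = 20.79 L/h
D = CL × Css × τ / F = 20.79 × 0.576 × 12 / 0.42 = 342.1 mg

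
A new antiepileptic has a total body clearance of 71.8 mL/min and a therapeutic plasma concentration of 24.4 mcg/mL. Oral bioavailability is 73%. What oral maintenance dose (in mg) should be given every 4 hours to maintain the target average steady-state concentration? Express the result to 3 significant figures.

CL = 71.8 mL/min × 60/1000 = 4.308 L/h
At steady state, dose per interval replaces the amount cleared in that interval: F·D/τ = CL·Css.
D = CL × Css × τ / F = 4.308 × 24.4 × 4 / 0.73 = 576.0 mg

576 mg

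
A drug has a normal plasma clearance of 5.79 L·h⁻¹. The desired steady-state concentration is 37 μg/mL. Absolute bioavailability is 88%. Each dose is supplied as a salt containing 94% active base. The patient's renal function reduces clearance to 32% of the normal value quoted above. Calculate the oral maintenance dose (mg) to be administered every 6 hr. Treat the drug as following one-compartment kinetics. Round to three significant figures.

Patient clearance = 0.32 × 5.790 = 1.853 L/h
D = CL × Css × τ / F / S = 1.853 × 37 × 6 / 0.88 / 0.94 = 497.3 mg

497 mg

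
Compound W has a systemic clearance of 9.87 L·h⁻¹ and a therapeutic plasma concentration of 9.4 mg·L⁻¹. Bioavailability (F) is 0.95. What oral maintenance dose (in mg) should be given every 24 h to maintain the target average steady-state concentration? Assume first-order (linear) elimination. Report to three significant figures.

2340 mg

D = CL × Css × τ / F = 9.870 × 9.4 × 24 / 0.95 = 2344 mg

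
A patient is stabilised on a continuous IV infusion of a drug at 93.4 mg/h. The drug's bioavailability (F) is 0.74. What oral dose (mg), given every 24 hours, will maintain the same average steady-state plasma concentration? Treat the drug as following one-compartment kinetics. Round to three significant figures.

To maintain the same Css, the systemic dosing rate must be unchanged: F·D/τ = infusion rate.
D = rate × τ / F = 93.4 × 24 / 0.74 = 3029 mg

3030 mg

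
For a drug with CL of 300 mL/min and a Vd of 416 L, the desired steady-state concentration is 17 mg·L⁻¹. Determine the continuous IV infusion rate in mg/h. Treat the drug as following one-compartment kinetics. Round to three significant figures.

CL = 300 mL/min = 300 × 0.06 = 18.00 L/h
Vd does not affect the maintenance rate; only clearance governs steady-state input.
Infusion rate = CL · Css = 18.00 L/h × 17 mg/L = 306.0 mg/h

306 mg/h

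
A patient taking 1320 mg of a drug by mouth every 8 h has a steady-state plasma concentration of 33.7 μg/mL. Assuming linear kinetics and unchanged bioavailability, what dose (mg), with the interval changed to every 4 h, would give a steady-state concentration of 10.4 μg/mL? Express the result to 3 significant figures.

204 mg

With linear kinetics, Css is proportional to dose rate (D/τ) at fixed clearance.
D₂ = D₁ × (Css,target / Css,current) × (τ₂/τ₁) = 1320 × (10.4/33.7) × (4/8) = 203.7 mg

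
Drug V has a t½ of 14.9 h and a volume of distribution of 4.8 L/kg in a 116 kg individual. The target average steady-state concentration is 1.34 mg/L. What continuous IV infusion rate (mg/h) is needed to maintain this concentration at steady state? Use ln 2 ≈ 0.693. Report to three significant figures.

34.7 mg/h

Vd = 4.8 L/kg × 116 kg = 556.8 L
k = 0.693/14.9 = 0.04651 h⁻¹, so CL = k·Vd = 0.04651 × 556.8 = 25.90 L/h
Infusion rate = CL × Css = 25.90 × 1.34 = 34.71 mg/h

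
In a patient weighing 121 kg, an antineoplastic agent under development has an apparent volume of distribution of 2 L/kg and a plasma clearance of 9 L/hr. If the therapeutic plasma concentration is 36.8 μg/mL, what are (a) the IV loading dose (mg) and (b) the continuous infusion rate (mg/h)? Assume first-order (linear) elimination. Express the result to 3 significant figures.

(a) 8910 mg; (b) 331 mg/h

Vd = 2 L/kg × 121 kg = 242.0 L
Loading: fill Vd to C_target → 242.0 L × 36.8 mg/L = 8906 mg
Maintenance: replace elimination → rate = CL × Css = 9.000 × 36.8 = 331.2 mg/h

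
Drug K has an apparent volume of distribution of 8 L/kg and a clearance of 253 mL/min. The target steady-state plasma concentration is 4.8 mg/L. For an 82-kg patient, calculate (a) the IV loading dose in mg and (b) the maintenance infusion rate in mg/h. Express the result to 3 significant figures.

Vd(total) = 82 kg × 8 L/kg = 656.0 L
LD = Vd · C_target = 656.0 × 4.8 = 3149 mg
CL = 253 mL/min × 60/1000 = 15.18 L/h
Maintenance infusion rate = CL × Css = 15.18 × 4.8 = 72.86 mg/h

(a) 3150 mg; (b) 72.9 mg/h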